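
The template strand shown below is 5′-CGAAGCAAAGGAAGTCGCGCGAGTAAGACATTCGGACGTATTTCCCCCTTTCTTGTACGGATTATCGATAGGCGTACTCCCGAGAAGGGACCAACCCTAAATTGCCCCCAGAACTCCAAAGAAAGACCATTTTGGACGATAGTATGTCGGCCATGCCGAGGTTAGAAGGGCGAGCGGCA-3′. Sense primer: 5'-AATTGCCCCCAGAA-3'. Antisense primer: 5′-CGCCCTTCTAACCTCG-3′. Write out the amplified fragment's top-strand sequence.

5'-AATTGCCCCCAGAACTCCAAAGAAAGACCATTTTGGACGATAGTATGTCGGCCATGCCGAGGTTAGAAGGGCG-3'

Scanning the template, AATTGCCCCCAGAA occurs at positions 100–113; this primer anneals to the bottom strand there with its 3' end pointing downstream.
Reverse complement of the reverse primer: CGAGGTTAGAAGGGCG. This occurs on the top strand at positions 157–172.
The product is the template from position 100 through 172 (73 bp).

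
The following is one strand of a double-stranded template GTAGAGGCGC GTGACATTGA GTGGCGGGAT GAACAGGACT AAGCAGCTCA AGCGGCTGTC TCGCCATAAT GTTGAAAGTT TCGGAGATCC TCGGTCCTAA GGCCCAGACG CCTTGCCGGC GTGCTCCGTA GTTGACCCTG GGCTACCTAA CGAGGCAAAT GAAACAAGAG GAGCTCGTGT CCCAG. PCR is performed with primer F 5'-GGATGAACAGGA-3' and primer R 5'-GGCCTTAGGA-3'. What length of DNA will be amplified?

78 bp

The forward primer matches the template at positions 27–38.
Taking the reverse complement of GGCCTTAGGA gives TCCTAAGGCC, found at positions 95–104 on the template; the primer anneals here to the top strand with its 3' end pointing upstream.
Amplicon spans positions 27–104: 78 bp.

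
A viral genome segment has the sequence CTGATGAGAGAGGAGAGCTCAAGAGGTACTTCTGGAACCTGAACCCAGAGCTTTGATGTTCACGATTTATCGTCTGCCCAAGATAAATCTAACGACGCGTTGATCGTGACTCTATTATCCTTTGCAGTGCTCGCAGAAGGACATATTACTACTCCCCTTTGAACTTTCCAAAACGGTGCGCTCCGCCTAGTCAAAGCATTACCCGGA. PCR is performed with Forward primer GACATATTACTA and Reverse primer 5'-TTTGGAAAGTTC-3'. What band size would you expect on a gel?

33 bp

Forward primer GACATATTACTA is found on the top strand at positions 140–151.
Reverse complement of the reverse primer: GAACTTTCCAAA. This occurs on the top strand at positions 161–172.
Product length = (reverse-primer end) − (forward-primer start) + 1 = 172 − 140 + 1 = 33 bp.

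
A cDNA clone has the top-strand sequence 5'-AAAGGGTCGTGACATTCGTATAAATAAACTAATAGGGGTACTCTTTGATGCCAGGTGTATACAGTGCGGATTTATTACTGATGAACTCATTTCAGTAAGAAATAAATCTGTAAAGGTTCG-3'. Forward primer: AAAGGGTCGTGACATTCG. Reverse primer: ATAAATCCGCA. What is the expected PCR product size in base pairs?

75 bp

Scanning the template, AAAGGGTCGTGACATTCG occurs at positions 1–18; this primer anneals to the bottom strand there with its 3' end pointing downstream.
Taking the reverse complement of ATAAATCCGCA gives TGCGGATTTAT, found at positions 65–75 on the template; the primer anneals here to the top strand with its 3' end pointing upstream.
Amplicon spans positions 1–75: 75 bp.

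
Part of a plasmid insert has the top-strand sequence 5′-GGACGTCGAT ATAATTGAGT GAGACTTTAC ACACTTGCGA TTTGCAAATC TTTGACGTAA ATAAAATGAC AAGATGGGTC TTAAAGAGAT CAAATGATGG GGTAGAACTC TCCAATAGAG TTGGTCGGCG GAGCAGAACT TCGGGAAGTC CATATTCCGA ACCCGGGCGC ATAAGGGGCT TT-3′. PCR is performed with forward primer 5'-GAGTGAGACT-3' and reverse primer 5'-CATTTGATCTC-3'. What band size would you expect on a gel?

Scanning the template, GAGTGAGACT occurs at positions 17–26; this primer anneals to the bottom strand there with its 3' end pointing downstream.
Reverse complement of the reverse primer: GAGATCAAATG. This occurs on the top strand at positions 86–96.
Amplicon spans positions 17–96: 80 bp.

80 bp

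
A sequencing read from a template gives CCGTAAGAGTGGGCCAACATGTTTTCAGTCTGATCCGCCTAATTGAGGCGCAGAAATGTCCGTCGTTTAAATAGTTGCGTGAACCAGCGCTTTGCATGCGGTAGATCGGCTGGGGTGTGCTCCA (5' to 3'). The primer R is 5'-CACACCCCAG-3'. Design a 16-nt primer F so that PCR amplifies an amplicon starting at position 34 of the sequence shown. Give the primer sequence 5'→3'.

The reverse primer's reverse complement CTGGGGTGTG matches the template at positions 110–119; the product starts at position 34.
The forward primer is identical to the top strand over positions 34–49: TCCGCCTAATTGAGGC.

5'-TCCGCCTAATTGAGGC-3'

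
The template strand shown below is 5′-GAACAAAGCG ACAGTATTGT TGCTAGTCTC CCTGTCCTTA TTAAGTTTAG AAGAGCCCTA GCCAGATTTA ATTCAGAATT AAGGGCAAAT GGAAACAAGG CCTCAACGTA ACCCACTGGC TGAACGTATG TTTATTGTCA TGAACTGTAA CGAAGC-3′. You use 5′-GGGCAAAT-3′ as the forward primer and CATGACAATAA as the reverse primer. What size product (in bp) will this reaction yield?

60 bp

Forward primer GGGCAAAT is found on the top strand at positions 83–90.
Reverse complement of the reverse primer: TTATTGTCATG. This occurs on the top strand at positions 132–142.
Product length = (reverse-primer end) − (forward-primer start) + 1 = 142 − 83 + 1 = 60 bp.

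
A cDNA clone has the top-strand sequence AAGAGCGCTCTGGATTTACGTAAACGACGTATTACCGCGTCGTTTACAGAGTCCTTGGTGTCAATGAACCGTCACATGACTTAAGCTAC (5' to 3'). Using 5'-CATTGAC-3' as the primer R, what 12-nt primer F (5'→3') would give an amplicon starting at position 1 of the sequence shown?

The reverse primer's reverse complement GTCAATG matches the template at positions 60–66; the product starts at position 1.
The forward primer is identical to the top strand over positions 1–12: AAGAGCGCTCTG.

5'-AAGAGCGCTCTG-3'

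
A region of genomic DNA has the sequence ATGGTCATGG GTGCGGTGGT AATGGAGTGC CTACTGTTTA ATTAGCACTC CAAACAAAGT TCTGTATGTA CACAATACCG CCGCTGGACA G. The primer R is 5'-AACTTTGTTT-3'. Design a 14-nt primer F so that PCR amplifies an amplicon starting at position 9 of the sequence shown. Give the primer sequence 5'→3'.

The reverse primer's reverse complement AAACAAAGTT matches the template at positions 52–61; the product starts at position 9.
The forward primer is identical to the top strand over positions 9–22: GGGTGCGGTGGTAA.

5'-GGGTGCGGTGGTAA-3'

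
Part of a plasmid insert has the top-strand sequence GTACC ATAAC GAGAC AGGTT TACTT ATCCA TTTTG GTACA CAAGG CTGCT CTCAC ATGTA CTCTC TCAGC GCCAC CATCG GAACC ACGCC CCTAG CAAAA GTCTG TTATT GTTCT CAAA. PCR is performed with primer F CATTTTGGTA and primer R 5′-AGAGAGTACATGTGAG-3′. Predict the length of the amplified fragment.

38 bp

Scanning the template, CATTTTGGTA occurs at positions 29–38; this primer anneals to the bottom strand there with its 3' end pointing downstream.
Reverse complement of the reverse primer: CTCACATGTACTCTCT. This occurs on the top strand at positions 51–66.
Amplicon spans positions 29–66: 38 bp.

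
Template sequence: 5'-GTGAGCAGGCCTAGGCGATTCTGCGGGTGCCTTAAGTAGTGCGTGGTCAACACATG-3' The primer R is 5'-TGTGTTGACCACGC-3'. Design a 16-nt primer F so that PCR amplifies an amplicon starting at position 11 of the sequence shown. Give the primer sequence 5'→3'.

The reverse primer's reverse complement GCGTGGTCAACACA matches the template at positions 41–54; the product starts at position 11.
The forward primer is identical to the top strand over positions 11–26: CTAGGCGATTCTGCGG.

5'-CTAGGCGATTCTGCGG-3'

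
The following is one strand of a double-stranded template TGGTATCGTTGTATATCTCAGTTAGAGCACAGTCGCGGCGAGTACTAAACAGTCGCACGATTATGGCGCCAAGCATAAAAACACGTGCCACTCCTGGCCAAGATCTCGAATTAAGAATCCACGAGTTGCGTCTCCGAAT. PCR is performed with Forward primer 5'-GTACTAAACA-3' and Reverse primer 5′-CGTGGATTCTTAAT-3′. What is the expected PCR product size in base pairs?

82 bp

Scanning the template, GTACTAAACA occurs at positions 42–51; this primer anneals to the bottom strand there with its 3' end pointing downstream.
The reverse primer's reverse complement is ATTAAGAATCCACG, which matches the template at positions 110–123.
The product runs from position 42 to position 123, so its length is 123 − 42 + 1 = 82 bp.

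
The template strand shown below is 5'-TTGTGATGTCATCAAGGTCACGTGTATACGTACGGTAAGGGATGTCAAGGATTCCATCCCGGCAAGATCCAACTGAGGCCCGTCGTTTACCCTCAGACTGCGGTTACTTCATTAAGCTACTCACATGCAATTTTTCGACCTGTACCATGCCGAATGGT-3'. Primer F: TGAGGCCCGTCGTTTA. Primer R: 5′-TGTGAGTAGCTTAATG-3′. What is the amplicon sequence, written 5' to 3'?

5'-TGAGGCCCGTCGTTTACCCTCAGACTGCGGTTACTTCATTAAGCTACTCACA-3'

The forward primer matches the template at positions 74–89.
Taking the reverse complement of TGTGAGTAGCTTAATG gives CATTAAGCTACTCACA, found at positions 110–125 on the template; the primer anneals here to the top strand with its 3' end pointing upstream.
The product is the template from position 74 through 125 (52 bp).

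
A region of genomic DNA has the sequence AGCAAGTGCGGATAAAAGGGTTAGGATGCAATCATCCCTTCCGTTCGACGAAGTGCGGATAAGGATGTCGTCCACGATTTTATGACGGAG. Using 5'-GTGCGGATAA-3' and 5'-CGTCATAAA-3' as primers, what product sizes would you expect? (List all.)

The forward primer GTGCGGATAA matches the top strand at positions 6–15, 53–62.
The reverse primer's reverse complement is TTTATGACG, matching at positions 79–87.
Each forward site pairs with the reverse site to give a product ending at position 87: sizes 82, 35 bp.

82 bp, 35 bp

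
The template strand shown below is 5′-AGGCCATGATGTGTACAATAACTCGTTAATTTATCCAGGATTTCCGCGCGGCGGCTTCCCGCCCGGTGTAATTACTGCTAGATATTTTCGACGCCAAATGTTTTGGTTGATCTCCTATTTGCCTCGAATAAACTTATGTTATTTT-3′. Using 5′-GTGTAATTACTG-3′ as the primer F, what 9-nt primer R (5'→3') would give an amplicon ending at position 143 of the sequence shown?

The forward primer binds at positions 66–77; the product's 3' end on the top strand is position 143.
The reverse primer anneals to the top strand over positions 135–143, i.e. to TATGTTATT.
Its sequence written 5'→3' is the reverse complement: AATAACATA.

5'-AATAACATA-3'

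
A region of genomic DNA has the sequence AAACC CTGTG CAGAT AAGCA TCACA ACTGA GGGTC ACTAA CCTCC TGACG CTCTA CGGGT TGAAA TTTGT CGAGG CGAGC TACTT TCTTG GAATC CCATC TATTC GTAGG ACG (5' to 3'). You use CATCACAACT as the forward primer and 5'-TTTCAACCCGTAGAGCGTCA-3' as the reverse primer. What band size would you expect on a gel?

Forward primer CATCACAACT is found on the top strand at positions 19–28.
Taking the reverse complement of TTTCAACCCGTAGAGCGTCA gives TGACGCTCTACGGGTTGAAA, found at positions 46–65 on the template; the primer anneals here to the top strand with its 3' end pointing upstream.
The product runs from position 19 to position 65, so its length is 65 − 19 + 1 = 47 bp.

47 bp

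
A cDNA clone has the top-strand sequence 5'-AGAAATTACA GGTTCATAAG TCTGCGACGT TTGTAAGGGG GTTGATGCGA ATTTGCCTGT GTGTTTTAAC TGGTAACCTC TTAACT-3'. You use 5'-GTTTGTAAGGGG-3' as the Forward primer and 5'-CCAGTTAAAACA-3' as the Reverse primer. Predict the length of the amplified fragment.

45 bp

The forward primer matches the template at positions 29–40.
Reverse complement of the reverse primer: TGTTTTAACTGG. This occurs on the top strand at positions 62–73.
Product length = (reverse-primer end) − (forward-primer start) + 1 = 73 − 29 + 1 = 45 bp.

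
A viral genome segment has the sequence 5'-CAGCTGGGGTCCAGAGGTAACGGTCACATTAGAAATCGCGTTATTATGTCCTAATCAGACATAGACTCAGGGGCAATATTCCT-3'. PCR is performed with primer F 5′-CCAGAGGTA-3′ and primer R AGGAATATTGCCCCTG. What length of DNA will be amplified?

73 bp

The forward primer matches the template at positions 11–19.
The reverse primer's reverse complement is CAGGGGCAATATTCCT, which matches the template at positions 68–83.
Product length = (reverse-primer end) − (forward-primer start) + 1 = 83 − 11 + 1 = 73 bp.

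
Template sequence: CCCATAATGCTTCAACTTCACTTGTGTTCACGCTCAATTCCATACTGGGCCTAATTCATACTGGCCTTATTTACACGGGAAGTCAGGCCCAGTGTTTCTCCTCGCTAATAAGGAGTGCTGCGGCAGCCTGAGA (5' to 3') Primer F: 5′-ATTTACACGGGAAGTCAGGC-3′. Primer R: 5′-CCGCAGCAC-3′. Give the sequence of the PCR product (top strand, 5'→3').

Forward primer ATTTACACGGGAAGTCAGGC is found on the top strand at positions 69–88.
Reverse complement of the reverse primer: GTGCTGCGG. This occurs on the top strand at positions 115–123.
The product is the template from position 69 through 123 (55 bp).

5'-ATTTACACGGGAAGTCAGGCCCAGTGTTTCTCCTCGCTAATAAGGAGTGCTGCGG-3'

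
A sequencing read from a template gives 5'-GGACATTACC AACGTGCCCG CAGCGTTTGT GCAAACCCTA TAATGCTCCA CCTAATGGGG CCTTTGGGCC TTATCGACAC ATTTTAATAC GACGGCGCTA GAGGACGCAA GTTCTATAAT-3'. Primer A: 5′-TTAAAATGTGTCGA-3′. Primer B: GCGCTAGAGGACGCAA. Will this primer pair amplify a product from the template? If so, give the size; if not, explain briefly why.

Primer A (TTAAAATGTGTCGA) has reverse complement TCGACACATTTTAA, which matches the top strand at positions 74–87; primer A anneals to the top strand there with its 3' end pointing upstream toward position 74.
Primer B (GCGCTAGAGGACGCAA) matches the top strand directly at positions 95–110; it anneals to the bottom strand with its 3' end pointing downstream toward position 110.
The 3' ends diverge (primer A extends toward position 1, primer B toward position 120), so the primers never converge on a shared product.

No product — the primers' 3' ends point away from each other.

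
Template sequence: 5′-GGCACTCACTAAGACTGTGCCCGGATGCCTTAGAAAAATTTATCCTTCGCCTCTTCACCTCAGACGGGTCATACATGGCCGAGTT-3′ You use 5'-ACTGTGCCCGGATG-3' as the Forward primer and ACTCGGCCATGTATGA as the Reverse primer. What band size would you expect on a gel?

Scanning the template, ACTGTGCCCGGATG occurs at positions 14–27; this primer anneals to the bottom strand there with its 3' end pointing downstream.
The reverse primer's reverse complement is TCATACATGGCCGAGT, which matches the template at positions 69–84.
Product length = (reverse-primer end) − (forward-primer start) + 1 = 84 − 14 + 1 = 71 bp.

71 bp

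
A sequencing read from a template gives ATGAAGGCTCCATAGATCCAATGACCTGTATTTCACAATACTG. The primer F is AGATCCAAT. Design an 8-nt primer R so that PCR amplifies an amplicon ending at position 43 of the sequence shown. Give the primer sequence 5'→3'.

The forward primer binds at positions 14–22; the product's 3' end on the top strand is position 43.
The reverse primer anneals to the top strand over positions 36–43, i.e. to CAATACTG.
Its sequence written 5'→3' is the reverse complement: CAGTATTG.

5'-CAGTATTG-3'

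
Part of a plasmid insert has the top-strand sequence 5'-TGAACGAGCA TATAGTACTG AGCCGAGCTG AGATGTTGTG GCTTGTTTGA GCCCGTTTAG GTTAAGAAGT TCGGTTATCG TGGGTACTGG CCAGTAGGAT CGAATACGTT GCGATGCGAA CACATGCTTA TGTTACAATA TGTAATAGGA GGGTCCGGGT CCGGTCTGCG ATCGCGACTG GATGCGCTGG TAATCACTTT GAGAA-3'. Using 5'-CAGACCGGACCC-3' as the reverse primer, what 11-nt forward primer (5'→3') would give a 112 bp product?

The reverse primer's reverse complement GGGTCCGGTCTG matches the template at positions 157–168, so the product ends at position 168.
A 112 bp product then starts at position 168 − 112 + 1 = 57.
The forward primer is identical to the top strand there: TTAGGTTAAGA.

5'-TTAGGTTAAGA-3'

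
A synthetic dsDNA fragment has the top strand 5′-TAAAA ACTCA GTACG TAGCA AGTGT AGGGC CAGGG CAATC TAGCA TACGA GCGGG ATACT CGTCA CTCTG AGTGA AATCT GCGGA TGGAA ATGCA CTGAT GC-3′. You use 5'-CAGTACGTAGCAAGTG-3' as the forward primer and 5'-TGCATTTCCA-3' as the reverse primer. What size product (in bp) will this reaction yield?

87 bp

Scanning the template, CAGTACGTAGCAAGTG occurs at positions 9–24; this primer anneals to the bottom strand there with its 3' end pointing downstream.
Reverse complement of the reverse primer: TGGAAATGCA. This occurs on the top strand at positions 86–95.
Amplicon spans positions 9–95: 87 bp.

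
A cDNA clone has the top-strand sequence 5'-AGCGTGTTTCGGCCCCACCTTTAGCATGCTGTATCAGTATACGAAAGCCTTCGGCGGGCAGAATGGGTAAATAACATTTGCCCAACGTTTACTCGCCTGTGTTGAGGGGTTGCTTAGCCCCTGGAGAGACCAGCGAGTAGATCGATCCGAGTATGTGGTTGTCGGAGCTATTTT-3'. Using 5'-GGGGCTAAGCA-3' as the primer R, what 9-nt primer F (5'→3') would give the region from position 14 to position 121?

The reverse primer's reverse complement TGCTTAGCCCC matches the template at positions 111–121; the product starts at position 14.
The forward primer is identical to the top strand over positions 14–22: CCCACCTTT.

5'-CCCACCTTT-3'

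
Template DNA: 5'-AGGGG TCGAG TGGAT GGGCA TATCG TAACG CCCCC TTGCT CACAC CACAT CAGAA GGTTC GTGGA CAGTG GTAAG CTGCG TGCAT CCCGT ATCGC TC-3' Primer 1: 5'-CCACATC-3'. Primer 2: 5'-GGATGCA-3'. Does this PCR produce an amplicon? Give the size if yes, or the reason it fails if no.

Primer 1 (CCACATC) matches the top strand at positions 45–51; it acts as a forward primer.
Primer 2's reverse complement is TGCATCC, matching the top strand at positions 81–87; it acts as a reverse primer.
The 3' ends face each other across positions 45–87, giving a 43 bp product.

Yes — a 43 bp product.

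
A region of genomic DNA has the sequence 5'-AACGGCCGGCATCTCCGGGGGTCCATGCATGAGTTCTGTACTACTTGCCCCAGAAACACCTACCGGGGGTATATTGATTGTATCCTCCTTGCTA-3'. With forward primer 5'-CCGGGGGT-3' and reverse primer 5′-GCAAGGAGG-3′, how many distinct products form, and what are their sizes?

The forward primer CCGGGGGT matches the top strand at positions 15–22, 63–70.
The reverse primer's reverse complement is CCTCCTTGC, matching at positions 84–92.
Each forward site pairs with the reverse site to give a product ending at position 92: sizes 78, 30 bp.

Two products: 78 bp, 30 bp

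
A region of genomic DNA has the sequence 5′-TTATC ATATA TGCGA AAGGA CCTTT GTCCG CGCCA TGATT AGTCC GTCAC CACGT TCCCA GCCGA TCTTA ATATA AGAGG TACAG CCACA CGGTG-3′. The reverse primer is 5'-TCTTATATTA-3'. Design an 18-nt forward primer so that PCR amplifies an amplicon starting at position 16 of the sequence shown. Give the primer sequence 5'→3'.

The reverse primer's reverse complement TAATATAAGA matches the template at positions 69–78; the product starts at position 16.
The forward primer is identical to the top strand over positions 16–33: AAGGACCTTTGTCCGCGC.

5'-AAGGACCTTTGTCCGCGC-3'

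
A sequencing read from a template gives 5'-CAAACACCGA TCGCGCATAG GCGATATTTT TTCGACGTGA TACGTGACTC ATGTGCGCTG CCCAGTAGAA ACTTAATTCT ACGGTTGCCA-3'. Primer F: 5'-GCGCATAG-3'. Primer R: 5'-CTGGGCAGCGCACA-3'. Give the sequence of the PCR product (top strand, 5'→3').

Scanning the template, GCGCATAG occurs at positions 13–20; this primer anneals to the bottom strand there with its 3' end pointing downstream.
Reverse complement of the reverse primer: TGTGCGCTGCCCAG. This occurs on the top strand at positions 52–65.
The product is the template from position 13 through 65 (53 bp).

5'-GCGCATAGGCGATATTTTTTCGACGTGATACGTGACTCATGTGCGCTGCCCAG-3'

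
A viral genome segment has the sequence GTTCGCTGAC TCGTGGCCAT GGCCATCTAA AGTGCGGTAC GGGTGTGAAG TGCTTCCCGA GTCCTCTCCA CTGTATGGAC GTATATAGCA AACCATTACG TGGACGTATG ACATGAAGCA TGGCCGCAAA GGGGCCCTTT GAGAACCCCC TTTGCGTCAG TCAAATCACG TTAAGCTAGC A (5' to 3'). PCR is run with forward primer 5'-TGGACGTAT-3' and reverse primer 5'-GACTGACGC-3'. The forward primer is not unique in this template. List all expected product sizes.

87 bp, 62 bp

The forward primer TGGACGTAT matches the top strand at positions 76–84, 101–109.
The reverse primer's reverse complement is GCGTCAGTC, matching at positions 154–162.
Each forward site pairs with the reverse site to give a product ending at position 162: sizes 87, 62 bp.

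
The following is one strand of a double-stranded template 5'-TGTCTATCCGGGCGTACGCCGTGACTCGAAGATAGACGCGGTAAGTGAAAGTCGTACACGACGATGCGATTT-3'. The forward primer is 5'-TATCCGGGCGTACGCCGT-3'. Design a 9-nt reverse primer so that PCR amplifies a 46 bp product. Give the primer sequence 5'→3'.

5'-TTTCACTTA-3'

The forward primer binds at positions 5–22, so a 46 bp product ends at position 5 + 46 − 1 = 50.
The reverse primer anneals to the top strand over positions 42–50, i.e. to TAAGTGAAA.
Its sequence written 5'→3' is the reverse complement: TTTCACTTA.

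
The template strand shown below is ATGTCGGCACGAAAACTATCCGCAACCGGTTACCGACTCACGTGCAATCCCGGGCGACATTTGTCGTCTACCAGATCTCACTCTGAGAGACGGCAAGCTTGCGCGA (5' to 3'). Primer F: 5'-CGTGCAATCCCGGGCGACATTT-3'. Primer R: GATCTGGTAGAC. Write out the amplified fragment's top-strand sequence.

5'-CGTGCAATCCCGGGCGACATTTGTCGTCTACCAGATC-3'

Forward primer CGTGCAATCCCGGGCGACATTT is found on the top strand at positions 41–62.
Taking the reverse complement of GATCTGGTAGAC gives GTCTACCAGATC, found at positions 66–77 on the template; the primer anneals here to the top strand with its 3' end pointing upstream.
The product is the template from position 41 through 77 (37 bp).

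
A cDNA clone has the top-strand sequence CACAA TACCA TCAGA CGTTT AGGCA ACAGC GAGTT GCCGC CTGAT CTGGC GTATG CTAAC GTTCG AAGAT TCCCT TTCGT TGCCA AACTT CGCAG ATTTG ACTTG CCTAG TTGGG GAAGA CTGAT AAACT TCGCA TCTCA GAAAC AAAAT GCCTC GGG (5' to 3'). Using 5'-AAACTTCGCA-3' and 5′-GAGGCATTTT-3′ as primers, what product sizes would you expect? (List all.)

71 bp, 30 bp

The forward primer AAACTTCGCA matches the top strand at positions 85–94, 126–135.
The reverse primer's reverse complement is AAAATGCCTC, matching at positions 146–155.
Each forward site pairs with the reverse site to give a product ending at position 155: sizes 71, 30 bp.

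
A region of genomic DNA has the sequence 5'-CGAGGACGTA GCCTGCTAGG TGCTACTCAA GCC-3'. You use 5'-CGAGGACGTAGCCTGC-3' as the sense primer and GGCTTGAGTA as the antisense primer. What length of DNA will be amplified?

33 bp

Scanning the template, CGAGGACGTAGCCTGC occurs at positions 1–16; this primer anneals to the bottom strand there with its 3' end pointing downstream.
Taking the reverse complement of GGCTTGAGTA gives TACTCAAGCC, found at positions 24–33 on the template; the primer anneals here to the top strand with its 3' end pointing upstream.
Amplicon spans positions 1–33: 33 bp.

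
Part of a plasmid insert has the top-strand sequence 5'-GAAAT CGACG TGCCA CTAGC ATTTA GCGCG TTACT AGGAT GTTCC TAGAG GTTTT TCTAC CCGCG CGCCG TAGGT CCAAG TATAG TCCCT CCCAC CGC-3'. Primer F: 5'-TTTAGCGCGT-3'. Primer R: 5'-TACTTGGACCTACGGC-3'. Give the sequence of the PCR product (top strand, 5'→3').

5'-TTTAGCGCGTTACTAGGATGTTCCTAGAGGTTTTTCTACCCGCGCGCCGTAGGTCCAAGTA-3'

The forward primer matches the template at positions 22–31.
Taking the reverse complement of TACTTGGACCTACGGC gives GCCGTAGGTCCAAGTA, found at positions 67–82 on the template; the primer anneals here to the top strand with its 3' end pointing upstream.
The product is the template from position 22 through 82 (61 bp).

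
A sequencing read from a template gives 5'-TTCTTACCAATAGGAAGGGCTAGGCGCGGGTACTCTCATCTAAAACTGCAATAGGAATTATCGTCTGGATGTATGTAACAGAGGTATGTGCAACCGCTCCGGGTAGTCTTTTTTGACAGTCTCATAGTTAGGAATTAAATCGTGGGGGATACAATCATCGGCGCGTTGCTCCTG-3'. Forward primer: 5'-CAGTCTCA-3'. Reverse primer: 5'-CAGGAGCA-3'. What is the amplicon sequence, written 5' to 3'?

5'-CAGTCTCATAGTTAGGAATTAAATCGTGGGGGATACAATCATCGGCGCGTTGCTCCTG-3'

The forward primer matches the template at positions 117–124.
Taking the reverse complement of CAGGAGCA gives TGCTCCTG, found at positions 167–174 on the template; the primer anneals here to the top strand with its 3' end pointing upstream.
The product is the template from position 117 through 174 (58 bp).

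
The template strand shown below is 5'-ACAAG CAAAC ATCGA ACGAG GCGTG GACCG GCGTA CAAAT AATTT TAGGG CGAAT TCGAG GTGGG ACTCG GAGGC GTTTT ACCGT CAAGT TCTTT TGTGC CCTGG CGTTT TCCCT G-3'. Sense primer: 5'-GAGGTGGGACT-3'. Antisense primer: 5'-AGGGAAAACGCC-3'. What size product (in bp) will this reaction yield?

Scanning the template, GAGGTGGGACT occurs at positions 58–68; this primer anneals to the bottom strand there with its 3' end pointing downstream.
Reverse complement of the reverse primer: GGCGTTTTCCCT. This occurs on the top strand at positions 104–115.
The product runs from position 58 to position 115, so its length is 115 − 58 + 1 = 58 bp.

58 bp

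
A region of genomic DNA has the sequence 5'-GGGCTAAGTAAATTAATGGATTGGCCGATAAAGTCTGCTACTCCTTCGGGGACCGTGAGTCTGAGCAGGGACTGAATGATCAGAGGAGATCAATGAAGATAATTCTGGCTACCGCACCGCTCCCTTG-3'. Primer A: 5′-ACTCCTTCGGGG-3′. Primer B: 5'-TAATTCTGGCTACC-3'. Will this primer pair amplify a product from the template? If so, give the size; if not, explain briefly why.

Primer A (ACTCCTTCGGGG) matches the top strand at positions 40–51 (3' end points downstream).
Primer B (TAATTCTGGCTACC) also matches the top strand directly, at positions 100–113 — its reverse complement GGTAGCCAGAATTA is not present.
Both primers anneal to the bottom strand with 3' ends pointing the same way, so neither can prime synthesis back toward the other.

No product — both primers anneal to the same strand and extend in the same direction.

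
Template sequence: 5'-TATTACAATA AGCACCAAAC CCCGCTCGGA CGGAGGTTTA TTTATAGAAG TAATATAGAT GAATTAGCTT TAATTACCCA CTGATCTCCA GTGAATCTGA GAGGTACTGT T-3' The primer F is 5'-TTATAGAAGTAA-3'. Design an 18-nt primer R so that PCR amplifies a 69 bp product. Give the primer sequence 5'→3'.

The forward primer binds at positions 42–53, so a 69 bp product ends at position 42 + 69 − 1 = 110.
The reverse primer anneals to the top strand over positions 93–110, i.e. to GAATCTGAGAGGTACTGT.
Its sequence written 5'→3' is the reverse complement: ACAGTACCTCTCAGATTC.

5'-ACAGTACCTCTCAGATTC-3'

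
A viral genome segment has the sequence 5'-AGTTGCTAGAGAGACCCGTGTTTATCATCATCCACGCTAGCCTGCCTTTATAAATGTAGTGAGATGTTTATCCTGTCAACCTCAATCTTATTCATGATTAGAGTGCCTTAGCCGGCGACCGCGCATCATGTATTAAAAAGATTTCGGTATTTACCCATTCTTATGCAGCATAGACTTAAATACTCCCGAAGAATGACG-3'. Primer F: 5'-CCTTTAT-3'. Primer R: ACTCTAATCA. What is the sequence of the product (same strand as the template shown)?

Scanning the template, CCTTTAT occurs at positions 45–51; this primer anneals to the bottom strand there with its 3' end pointing downstream.
Taking the reverse complement of ACTCTAATCA gives TGATTAGAGT, found at positions 95–104 on the template; the primer anneals here to the top strand with its 3' end pointing upstream.
The product is the template from position 45 through 104 (60 bp).

5'-CCTTTATAAATGTAGTGAGATGTTTATCCTGTCAACCTCAATCTTATTCATGATTAGAGT-3'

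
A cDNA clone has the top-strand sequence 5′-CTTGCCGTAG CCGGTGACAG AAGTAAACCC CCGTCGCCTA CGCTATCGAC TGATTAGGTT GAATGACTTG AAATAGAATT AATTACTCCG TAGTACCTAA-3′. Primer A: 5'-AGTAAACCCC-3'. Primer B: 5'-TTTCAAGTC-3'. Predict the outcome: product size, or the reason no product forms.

Yes — a 52 bp product.

Primer A (AGTAAACCCC) matches the top strand at positions 22–31; it acts as a forward primer.
Primer B's reverse complement is GACTTGAAA, matching the top strand at positions 65–73; it acts as a reverse primer.
The 3' ends face each other across positions 22–73, giving a 52 bp product.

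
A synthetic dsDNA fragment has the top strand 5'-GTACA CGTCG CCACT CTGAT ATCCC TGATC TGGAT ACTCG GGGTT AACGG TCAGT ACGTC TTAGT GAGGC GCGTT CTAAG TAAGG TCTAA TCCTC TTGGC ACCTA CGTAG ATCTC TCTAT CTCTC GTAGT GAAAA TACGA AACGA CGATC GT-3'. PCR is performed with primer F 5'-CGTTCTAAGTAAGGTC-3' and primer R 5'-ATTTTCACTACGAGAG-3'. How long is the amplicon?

65 bp

Scanning the template, CGTTCTAAGTAAGGTC occurs at positions 72–87; this primer anneals to the bottom strand there with its 3' end pointing downstream.
The reverse primer's reverse complement is CTCTCGTAGTGAAAAT, which matches the template at positions 121–136.
Amplicon spans positions 72–136: 65 bp.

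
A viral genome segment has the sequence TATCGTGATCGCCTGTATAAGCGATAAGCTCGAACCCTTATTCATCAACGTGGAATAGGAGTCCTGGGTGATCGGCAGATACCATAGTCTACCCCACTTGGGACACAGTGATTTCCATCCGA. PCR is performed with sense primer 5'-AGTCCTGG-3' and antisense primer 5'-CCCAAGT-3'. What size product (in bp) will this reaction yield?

43 bp

The forward primer matches the template at positions 60–67.
Reverse complement of the reverse primer: ACTTGGG. This occurs on the top strand at positions 96–102.
Amplicon spans positions 60–102: 43 bp.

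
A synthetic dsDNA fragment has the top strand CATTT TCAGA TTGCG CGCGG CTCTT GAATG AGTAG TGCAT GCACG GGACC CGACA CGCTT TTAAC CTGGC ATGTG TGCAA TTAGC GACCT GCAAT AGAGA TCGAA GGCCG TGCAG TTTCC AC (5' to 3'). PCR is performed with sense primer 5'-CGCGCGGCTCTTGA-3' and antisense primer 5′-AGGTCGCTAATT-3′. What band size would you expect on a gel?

The forward primer matches the template at positions 14–27.
Reverse complement of the reverse primer: AATTAGCGACCT. This occurs on the top strand at positions 79–90.
Product length = (reverse-primer end) − (forward-primer start) + 1 = 90 − 14 + 1 = 77 bp.

77 bp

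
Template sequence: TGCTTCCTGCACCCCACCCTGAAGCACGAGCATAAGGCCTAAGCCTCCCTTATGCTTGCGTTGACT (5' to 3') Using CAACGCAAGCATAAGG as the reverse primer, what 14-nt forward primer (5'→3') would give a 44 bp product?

5'-TGAAGCACGAGCAT-3'

The reverse primer's reverse complement CCTTATGCTTGCGTTG matches the template at positions 48–63, so the product ends at position 63.
A 44 bp product then starts at position 63 − 44 + 1 = 20.
The forward primer is identical to the top strand there: TGAAGCACGAGCAT.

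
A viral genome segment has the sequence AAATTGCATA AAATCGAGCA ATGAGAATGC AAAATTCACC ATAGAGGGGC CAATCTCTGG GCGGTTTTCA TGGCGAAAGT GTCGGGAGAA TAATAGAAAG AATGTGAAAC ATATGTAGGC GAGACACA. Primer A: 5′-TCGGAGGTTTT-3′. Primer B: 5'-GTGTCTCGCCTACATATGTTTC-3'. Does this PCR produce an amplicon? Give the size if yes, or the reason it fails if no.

Primer A (TCGGAGGTTTT) does not match the top strand, and its reverse complement AAAACCTCCGA does not match either.
With no annealing site for primer A, no amplification occurs.

No product — primer A has no binding site in the template.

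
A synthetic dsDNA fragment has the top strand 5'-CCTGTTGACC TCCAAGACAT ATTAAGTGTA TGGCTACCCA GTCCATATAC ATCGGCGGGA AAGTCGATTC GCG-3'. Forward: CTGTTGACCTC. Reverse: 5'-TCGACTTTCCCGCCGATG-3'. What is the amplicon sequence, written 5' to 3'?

Scanning the template, CTGTTGACCTC occurs at positions 2–12; this primer anneals to the bottom strand there with its 3' end pointing downstream.
Reverse complement of the reverse primer: CATCGGCGGGAAAGTCGA. This occurs on the top strand at positions 50–67.
The product is the template from position 2 through 67 (66 bp).

5'-CTGTTGACCTCCAAGACATATTAAGTGTATGGCTACCCAGTCCATATACATCGGCGGGAAAGTCGA-3'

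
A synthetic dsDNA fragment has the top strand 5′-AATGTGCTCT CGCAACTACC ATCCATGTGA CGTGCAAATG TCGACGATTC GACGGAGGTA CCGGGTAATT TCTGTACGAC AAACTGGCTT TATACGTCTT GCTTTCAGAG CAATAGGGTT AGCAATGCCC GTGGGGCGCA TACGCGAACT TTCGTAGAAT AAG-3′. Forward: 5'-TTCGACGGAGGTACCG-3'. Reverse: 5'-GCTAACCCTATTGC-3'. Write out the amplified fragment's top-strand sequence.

5'-TTCGACGGAGGTACCGGGTAATTTCTGTACGACAAACTGGCTTTATACGTCTTGCTTTCAGAGCAATAGGGTTAGC-3'

Scanning the template, TTCGACGGAGGTACCG occurs at positions 48–63; this primer anneals to the bottom strand there with its 3' end pointing downstream.
Taking the reverse complement of GCTAACCCTATTGC gives GCAATAGGGTTAGC, found at positions 110–123 on the template; the primer anneals here to the top strand with its 3' end pointing upstream.
The product is the template from position 48 through 123 (76 bp).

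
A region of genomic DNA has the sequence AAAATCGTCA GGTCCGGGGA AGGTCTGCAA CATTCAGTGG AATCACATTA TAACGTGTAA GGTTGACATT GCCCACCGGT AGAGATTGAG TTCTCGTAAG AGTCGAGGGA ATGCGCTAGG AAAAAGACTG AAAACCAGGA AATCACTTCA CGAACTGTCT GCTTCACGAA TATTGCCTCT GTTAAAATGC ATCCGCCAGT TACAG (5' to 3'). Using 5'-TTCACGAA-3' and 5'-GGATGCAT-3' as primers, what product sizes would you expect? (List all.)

48 bp, 32 bp

The forward primer TTCACGAA matches the top strand at positions 147–154, 163–170.
The reverse primer's reverse complement is ATGCATCC, matching at positions 187–194.
Each forward site pairs with the reverse site to give a product ending at position 194: sizes 48, 32 bp.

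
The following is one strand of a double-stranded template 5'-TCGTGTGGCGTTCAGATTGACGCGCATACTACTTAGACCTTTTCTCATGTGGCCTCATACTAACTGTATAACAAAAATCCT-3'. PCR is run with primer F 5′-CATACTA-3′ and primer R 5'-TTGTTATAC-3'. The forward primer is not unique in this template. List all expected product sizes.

The forward primer CATACTA matches the top strand at positions 25–31, 56–62.
The reverse primer's reverse complement is GTATAACAA, matching at positions 66–74.
Each forward site pairs with the reverse site to give a product ending at position 74: sizes 50, 19 bp.

50 bp, 19 bp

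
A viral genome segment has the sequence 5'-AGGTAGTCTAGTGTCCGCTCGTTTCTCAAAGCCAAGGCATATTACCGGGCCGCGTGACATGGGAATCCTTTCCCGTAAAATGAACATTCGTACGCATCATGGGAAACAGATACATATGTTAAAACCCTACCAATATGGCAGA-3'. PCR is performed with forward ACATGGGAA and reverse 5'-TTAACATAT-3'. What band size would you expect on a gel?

66 bp

The forward primer matches the template at positions 57–65.
Reverse complement of the reverse primer: ATATGTTAA. This occurs on the top strand at positions 114–122.
Product length = (reverse-primer end) − (forward-primer start) + 1 = 122 − 57 + 1 = 66 bp.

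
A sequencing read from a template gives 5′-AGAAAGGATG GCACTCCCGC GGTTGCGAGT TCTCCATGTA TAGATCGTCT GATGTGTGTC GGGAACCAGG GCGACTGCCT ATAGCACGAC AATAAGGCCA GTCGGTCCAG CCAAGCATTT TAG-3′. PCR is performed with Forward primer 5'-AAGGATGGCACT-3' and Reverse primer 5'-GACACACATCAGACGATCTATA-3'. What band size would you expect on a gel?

57 bp

The forward primer matches the template at positions 4–15.
The reverse primer's reverse complement is TATAGATCGTCTGATGTGTGTC, which matches the template at positions 39–60.
The product runs from position 4 to position 60, so its length is 60 − 4 + 1 = 57 bp.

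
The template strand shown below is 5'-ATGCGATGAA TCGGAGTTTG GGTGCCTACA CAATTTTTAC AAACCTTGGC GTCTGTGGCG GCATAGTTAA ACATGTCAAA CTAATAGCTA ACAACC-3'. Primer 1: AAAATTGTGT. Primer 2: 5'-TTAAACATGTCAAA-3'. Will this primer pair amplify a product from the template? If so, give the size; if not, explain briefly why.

Primer 1 (AAAATTGTGT) has reverse complement ACACAATTTT, which matches the top strand at positions 28–37; primer 1 anneals to the top strand there with its 3' end pointing upstream toward position 28.
Primer 2 (TTAAACATGTCAAA) matches the top strand directly at positions 67–80; it anneals to the bottom strand with its 3' end pointing downstream toward position 80.
The 3' ends diverge (primer 1 extends toward position 1, primer 2 toward position 96), so the primers never converge on a shared product.

No product — the primers' 3' ends point away from each other.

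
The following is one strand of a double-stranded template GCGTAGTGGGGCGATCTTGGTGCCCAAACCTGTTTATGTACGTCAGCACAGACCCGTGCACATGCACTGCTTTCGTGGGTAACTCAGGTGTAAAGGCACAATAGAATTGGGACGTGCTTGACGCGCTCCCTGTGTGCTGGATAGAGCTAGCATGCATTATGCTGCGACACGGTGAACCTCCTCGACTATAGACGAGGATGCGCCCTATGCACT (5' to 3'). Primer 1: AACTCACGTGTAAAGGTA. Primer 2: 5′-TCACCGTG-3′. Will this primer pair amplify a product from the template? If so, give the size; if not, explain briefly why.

No product — primer 1 has no binding site in the template.

Primer 1 (AACTCACGTGTAAAGGTA) does not match the top strand, and its reverse complement TACCTTTACACGTGAGTT does not match either.
With no annealing site for primer 1, no amplification occurs.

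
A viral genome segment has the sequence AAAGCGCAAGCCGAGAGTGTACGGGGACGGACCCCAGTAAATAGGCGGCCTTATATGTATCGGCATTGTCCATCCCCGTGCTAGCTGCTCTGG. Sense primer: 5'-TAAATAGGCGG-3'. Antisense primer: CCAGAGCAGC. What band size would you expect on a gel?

56 bp

Scanning the template, TAAATAGGCGG occurs at positions 38–48; this primer anneals to the bottom strand there with its 3' end pointing downstream.
Taking the reverse complement of CCAGAGCAGC gives GCTGCTCTGG, found at positions 84–93 on the template; the primer anneals here to the top strand with its 3' end pointing upstream.
Amplicon spans positions 38–93: 56 bp.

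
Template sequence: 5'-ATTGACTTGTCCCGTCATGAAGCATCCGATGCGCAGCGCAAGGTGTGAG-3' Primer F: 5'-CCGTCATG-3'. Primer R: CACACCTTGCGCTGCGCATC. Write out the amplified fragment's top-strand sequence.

The forward primer matches the template at positions 12–19.
Reverse complement of the reverse primer: GATGCGCAGCGCAAGGTGTG. This occurs on the top strand at positions 28–47.
The product is the template from position 12 through 47 (36 bp).

5'-CCGTCATGAAGCATCCGATGCGCAGCGCAAGGTGTG-3'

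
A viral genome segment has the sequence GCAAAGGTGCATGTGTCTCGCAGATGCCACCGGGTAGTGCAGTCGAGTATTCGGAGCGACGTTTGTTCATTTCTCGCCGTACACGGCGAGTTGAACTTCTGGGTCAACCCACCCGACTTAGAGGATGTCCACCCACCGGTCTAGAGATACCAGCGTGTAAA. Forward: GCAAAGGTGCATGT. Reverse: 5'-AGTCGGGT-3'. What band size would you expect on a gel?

Forward primer GCAAAGGTGCATGT is found on the top strand at positions 1–14.
Reverse complement of the reverse primer: ACCCGACT. This occurs on the top strand at positions 111–118.
The product runs from position 1 to position 118, so its length is 118 − 1 + 1 = 118 bp.

118 bp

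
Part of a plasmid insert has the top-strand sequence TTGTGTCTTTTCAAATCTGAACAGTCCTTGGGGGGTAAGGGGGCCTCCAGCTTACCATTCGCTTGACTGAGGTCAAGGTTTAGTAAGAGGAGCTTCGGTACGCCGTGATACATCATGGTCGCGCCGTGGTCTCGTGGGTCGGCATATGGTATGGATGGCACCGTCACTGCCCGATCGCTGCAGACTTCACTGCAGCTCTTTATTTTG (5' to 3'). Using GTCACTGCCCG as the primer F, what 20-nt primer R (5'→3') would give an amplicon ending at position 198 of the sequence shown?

The forward primer binds at positions 163–173; the product's 3' end on the top strand is position 198.
The reverse primer anneals to the top strand over positions 179–198, i.e. to TGCAGACTTCACTGCAGCTC.
Its sequence written 5'→3' is the reverse complement: GAGCTGCAGTGAAGTCTGCA.

5'-GAGCTGCAGTGAAGTCTGCA-3'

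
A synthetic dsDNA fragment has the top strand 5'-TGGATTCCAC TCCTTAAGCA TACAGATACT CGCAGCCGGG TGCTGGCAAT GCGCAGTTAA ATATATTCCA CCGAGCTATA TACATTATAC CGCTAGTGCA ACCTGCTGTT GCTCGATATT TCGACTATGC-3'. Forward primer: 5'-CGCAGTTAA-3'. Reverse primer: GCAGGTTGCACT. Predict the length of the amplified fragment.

55 bp

Scanning the template, CGCAGTTAA occurs at positions 52–60; this primer anneals to the bottom strand there with its 3' end pointing downstream.
The reverse primer's reverse complement is AGTGCAACCTGC, which matches the template at positions 95–106.
The product runs from position 52 to position 106, so its length is 106 − 52 + 1 = 55 bp.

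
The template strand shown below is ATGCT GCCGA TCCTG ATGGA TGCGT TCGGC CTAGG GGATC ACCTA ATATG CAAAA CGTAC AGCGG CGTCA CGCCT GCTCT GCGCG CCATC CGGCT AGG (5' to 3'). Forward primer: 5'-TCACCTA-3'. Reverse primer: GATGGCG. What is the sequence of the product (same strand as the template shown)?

5'-TCACCTAATATGCAAAACGTACAGCGGCGTCACGCCTGCTCTGCGCGCCATC-3'

Scanning the template, TCACCTA occurs at positions 39–45; this primer anneals to the bottom strand there with its 3' end pointing downstream.
Taking the reverse complement of GATGGCG gives CGCCATC, found at positions 84–90 on the template; the primer anneals here to the top strand with its 3' end pointing upstream.
The product is the template from position 39 through 90 (52 bp).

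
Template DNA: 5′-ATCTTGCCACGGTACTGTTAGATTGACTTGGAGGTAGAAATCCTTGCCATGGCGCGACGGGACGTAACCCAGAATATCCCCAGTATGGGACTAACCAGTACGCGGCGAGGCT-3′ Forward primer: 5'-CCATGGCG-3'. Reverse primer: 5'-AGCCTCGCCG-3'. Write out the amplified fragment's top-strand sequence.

5'-CCATGGCGCGACGGGACGTAACCCAGAATATCCCCAGTATGGGACTAACCAGTACGCGGCGAGGCT-3'

The forward primer matches the template at positions 47–54.
Reverse complement of the reverse primer: CGGCGAGGCT. This occurs on the top strand at positions 103–112.
The product is the template from position 47 through 112 (66 bp).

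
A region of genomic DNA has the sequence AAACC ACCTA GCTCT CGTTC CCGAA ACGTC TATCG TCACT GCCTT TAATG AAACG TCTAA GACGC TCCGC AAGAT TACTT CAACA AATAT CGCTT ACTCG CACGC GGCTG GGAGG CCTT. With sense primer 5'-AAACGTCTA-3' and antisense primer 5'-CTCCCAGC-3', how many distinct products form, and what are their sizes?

Two products: 91 bp, 64 bp

The forward primer AAACGTCTA matches the top strand at positions 24–32, 51–59.
The reverse primer's reverse complement is GCTGGGAG, matching at positions 107–114.
Each forward site pairs with the reverse site to give a product ending at position 114: sizes 91, 64 bp.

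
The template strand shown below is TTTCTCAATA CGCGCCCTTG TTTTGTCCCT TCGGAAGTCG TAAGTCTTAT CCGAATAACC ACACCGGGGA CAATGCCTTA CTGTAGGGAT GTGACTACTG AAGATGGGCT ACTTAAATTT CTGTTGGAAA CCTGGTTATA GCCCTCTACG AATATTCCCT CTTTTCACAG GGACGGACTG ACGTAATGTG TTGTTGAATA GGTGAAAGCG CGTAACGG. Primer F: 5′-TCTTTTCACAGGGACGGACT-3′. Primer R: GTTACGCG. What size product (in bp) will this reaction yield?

57 bp

The forward primer matches the template at positions 160–179.
Reverse complement of the reverse primer: CGCGTAAC. This occurs on the top strand at positions 209–216.
The product runs from position 160 to position 216, so its length is 216 − 160 + 1 = 57 bp.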